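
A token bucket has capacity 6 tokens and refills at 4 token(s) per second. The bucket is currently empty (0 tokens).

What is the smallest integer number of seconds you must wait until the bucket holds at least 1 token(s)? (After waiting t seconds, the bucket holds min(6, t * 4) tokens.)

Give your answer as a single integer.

Need t * 4 >= 1, so t >= 1/4.
Smallest integer t = ceil(1/4) = 1.

Answer: 1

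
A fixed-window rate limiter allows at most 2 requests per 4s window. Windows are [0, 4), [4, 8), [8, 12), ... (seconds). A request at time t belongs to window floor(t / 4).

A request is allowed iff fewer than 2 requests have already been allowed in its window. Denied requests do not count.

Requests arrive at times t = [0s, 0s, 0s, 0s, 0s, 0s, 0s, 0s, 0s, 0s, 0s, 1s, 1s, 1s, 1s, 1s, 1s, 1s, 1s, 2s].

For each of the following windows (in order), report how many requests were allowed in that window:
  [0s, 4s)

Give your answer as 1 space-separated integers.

Answer: 2

Derivation:
Processing requests:
  req#1 t=0s (window 0): ALLOW
  req#2 t=0s (window 0): ALLOW
  req#3 t=0s (window 0): DENY
  req#4 t=0s (window 0): DENY
  req#5 t=0s (window 0): DENY
  req#6 t=0s (window 0): DENY
  req#7 t=0s (window 0): DENY
  req#8 t=0s (window 0): DENY
  req#9 t=0s (window 0): DENY
  req#10 t=0s (window 0): DENY
  req#11 t=0s (window 0): DENY
  req#12 t=1s (window 0): DENY
  req#13 t=1s (window 0): DENY
  req#14 t=1s (window 0): DENY
  req#15 t=1s (window 0): DENY
  req#16 t=1s (window 0): DENY
  req#17 t=1s (window 0): DENY
  req#18 t=1s (window 0): DENY
  req#19 t=1s (window 0): DENY
  req#20 t=2s (window 0): DENY

Allowed counts by window: 2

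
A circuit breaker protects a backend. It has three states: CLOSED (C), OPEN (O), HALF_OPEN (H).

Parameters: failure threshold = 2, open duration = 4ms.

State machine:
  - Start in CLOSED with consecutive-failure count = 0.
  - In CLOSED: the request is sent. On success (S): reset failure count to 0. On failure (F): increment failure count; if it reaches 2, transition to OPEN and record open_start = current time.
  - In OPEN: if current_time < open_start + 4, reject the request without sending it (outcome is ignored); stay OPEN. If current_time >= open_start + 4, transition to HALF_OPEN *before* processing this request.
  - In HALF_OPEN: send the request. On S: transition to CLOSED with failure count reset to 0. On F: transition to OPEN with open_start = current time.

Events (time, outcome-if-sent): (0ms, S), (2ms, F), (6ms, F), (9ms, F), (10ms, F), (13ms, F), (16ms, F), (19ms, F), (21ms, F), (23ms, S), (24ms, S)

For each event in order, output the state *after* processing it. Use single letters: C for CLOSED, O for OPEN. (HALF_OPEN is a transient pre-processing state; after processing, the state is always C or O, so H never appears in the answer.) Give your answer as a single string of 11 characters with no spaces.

State after each event:
  event#1 t=0ms outcome=S: state=CLOSED
  event#2 t=2ms outcome=F: state=CLOSED
  event#3 t=6ms outcome=F: state=OPEN
  event#4 t=9ms outcome=F: state=OPEN
  event#5 t=10ms outcome=F: state=OPEN
  event#6 t=13ms outcome=F: state=OPEN
  event#7 t=16ms outcome=F: state=OPEN
  event#8 t=19ms outcome=F: state=OPEN
  event#9 t=21ms outcome=F: state=OPEN
  event#10 t=23ms outcome=S: state=OPEN
  event#11 t=24ms outcome=S: state=OPEN

Answer: CCOOOOOOOOO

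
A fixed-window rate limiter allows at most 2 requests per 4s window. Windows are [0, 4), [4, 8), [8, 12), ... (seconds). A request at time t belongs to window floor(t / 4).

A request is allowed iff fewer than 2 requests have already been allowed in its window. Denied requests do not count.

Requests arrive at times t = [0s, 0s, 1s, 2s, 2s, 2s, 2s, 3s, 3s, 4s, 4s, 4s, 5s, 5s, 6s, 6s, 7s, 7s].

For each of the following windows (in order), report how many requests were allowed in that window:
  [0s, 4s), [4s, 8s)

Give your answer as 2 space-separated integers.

Processing requests:
  req#1 t=0s (window 0): ALLOW
  req#2 t=0s (window 0): ALLOW
  req#3 t=1s (window 0): DENY
  req#4 t=2s (window 0): DENY
  req#5 t=2s (window 0): DENY
  req#6 t=2s (window 0): DENY
  req#7 t=2s (window 0): DENY
  req#8 t=3s (window 0): DENY
  req#9 t=3s (window 0): DENY
  req#10 t=4s (window 1): ALLOW
  req#11 t=4s (window 1): ALLOW
  req#12 t=4s (window 1): DENY
  req#13 t=5s (window 1): DENY
  req#14 t=5s (window 1): DENY
  req#15 t=6s (window 1): DENY
  req#16 t=6s (window 1): DENY
  req#17 t=7s (window 1): DENY
  req#18 t=7s (window 1): DENY

Allowed counts by window: 2 2

Answer: 2 2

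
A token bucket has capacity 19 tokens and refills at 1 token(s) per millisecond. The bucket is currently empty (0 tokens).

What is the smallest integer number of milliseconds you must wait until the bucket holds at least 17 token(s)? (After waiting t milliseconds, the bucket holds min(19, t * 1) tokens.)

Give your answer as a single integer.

Need t * 1 >= 17, so t >= 17/1.
Smallest integer t = ceil(17/1) = 17.

Answer: 17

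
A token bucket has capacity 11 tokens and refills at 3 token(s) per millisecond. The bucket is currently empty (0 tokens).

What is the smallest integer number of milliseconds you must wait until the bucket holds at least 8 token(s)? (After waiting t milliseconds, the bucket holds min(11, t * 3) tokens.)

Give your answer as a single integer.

Need t * 3 >= 8, so t >= 8/3.
Smallest integer t = ceil(8/3) = 3.

Answer: 3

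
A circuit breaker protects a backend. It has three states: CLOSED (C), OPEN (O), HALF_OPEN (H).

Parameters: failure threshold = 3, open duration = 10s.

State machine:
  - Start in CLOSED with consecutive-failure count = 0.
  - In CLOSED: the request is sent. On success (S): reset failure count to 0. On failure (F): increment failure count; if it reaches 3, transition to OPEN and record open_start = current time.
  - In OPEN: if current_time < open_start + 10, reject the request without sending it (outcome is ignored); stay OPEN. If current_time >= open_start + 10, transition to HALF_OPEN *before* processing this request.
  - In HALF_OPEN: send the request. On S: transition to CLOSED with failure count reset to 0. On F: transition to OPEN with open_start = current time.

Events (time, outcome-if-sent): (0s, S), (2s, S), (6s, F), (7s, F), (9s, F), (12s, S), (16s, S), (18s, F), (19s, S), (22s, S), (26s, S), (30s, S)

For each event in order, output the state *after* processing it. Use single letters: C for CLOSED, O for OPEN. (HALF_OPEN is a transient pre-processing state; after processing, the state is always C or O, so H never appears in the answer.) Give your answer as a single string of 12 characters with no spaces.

Answer: CCCCOOOOCCCC

Derivation:
State after each event:
  event#1 t=0s outcome=S: state=CLOSED
  event#2 t=2s outcome=S: state=CLOSED
  event#3 t=6s outcome=F: state=CLOSED
  event#4 t=7s outcome=F: state=CLOSED
  event#5 t=9s outcome=F: state=OPEN
  event#6 t=12s outcome=S: state=OPEN
  event#7 t=16s outcome=S: state=OPEN
  event#8 t=18s outcome=F: state=OPEN
  event#9 t=19s outcome=S: state=CLOSED
  event#10 t=22s outcome=S: state=CLOSED
  event#11 t=26s outcome=S: state=CLOSED
  event#12 t=30s outcome=S: state=CLOSED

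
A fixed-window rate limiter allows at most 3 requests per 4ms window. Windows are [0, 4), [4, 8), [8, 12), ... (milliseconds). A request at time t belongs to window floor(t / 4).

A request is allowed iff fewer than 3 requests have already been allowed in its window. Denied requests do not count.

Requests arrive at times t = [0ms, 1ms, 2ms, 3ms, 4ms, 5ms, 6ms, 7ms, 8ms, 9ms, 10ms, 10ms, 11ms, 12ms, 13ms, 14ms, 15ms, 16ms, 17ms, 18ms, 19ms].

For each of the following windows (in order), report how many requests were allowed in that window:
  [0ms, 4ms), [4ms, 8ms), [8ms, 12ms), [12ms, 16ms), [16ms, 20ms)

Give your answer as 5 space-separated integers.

Answer: 3 3 3 3 3

Derivation:
Processing requests:
  req#1 t=0ms (window 0): ALLOW
  req#2 t=1ms (window 0): ALLOW
  req#3 t=2ms (window 0): ALLOW
  req#4 t=3ms (window 0): DENY
  req#5 t=4ms (window 1): ALLOW
  req#6 t=5ms (window 1): ALLOW
  req#7 t=6ms (window 1): ALLOW
  req#8 t=7ms (window 1): DENY
  req#9 t=8ms (window 2): ALLOW
  req#10 t=9ms (window 2): ALLOW
  req#11 t=10ms (window 2): ALLOW
  req#12 t=10ms (window 2): DENY
  req#13 t=11ms (window 2): DENY
  req#14 t=12ms (window 3): ALLOW
  req#15 t=13ms (window 3): ALLOW
  req#16 t=14ms (window 3): ALLOW
  req#17 t=15ms (window 3): DENY
  req#18 t=16ms (window 4): ALLOW
  req#19 t=17ms (window 4): ALLOW
  req#20 t=18ms (window 4): ALLOW
  req#21 t=19ms (window 4): DENY

Allowed counts by window: 3 3 3 3 3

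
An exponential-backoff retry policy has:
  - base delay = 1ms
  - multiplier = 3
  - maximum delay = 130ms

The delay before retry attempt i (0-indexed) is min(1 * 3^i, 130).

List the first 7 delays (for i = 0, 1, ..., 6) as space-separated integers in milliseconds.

Computing each delay:
  i=0: min(1*3^0, 130) = 1
  i=1: min(1*3^1, 130) = 3
  i=2: min(1*3^2, 130) = 9
  i=3: min(1*3^3, 130) = 27
  i=4: min(1*3^4, 130) = 81
  i=5: min(1*3^5, 130) = 130
  i=6: min(1*3^6, 130) = 130

Answer: 1 3 9 27 81 130 130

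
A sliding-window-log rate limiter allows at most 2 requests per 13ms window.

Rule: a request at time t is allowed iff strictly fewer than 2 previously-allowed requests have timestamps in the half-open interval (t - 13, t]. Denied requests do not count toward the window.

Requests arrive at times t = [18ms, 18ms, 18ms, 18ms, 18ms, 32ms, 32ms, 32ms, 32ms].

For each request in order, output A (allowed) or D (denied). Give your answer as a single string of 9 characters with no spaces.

Answer: AADDDAADD

Derivation:
Tracking allowed requests in the window:
  req#1 t=18ms: ALLOW
  req#2 t=18ms: ALLOW
  req#3 t=18ms: DENY
  req#4 t=18ms: DENY
  req#5 t=18ms: DENY
  req#6 t=32ms: ALLOW
  req#7 t=32ms: ALLOW
  req#8 t=32ms: DENY
  req#9 t=32ms: DENY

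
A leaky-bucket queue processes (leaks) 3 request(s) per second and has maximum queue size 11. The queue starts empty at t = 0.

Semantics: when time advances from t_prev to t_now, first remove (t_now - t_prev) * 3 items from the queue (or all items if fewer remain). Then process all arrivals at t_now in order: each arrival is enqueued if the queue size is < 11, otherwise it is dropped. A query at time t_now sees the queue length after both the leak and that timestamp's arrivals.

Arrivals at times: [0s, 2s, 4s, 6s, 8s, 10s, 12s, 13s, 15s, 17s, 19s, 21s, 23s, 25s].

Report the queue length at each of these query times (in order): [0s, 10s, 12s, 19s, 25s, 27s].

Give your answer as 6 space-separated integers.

Queue lengths at query times:
  query t=0s: backlog = 1
  query t=10s: backlog = 1
  query t=12s: backlog = 1
  query t=19s: backlog = 1
  query t=25s: backlog = 1
  query t=27s: backlog = 0

Answer: 1 1 1 1 1 0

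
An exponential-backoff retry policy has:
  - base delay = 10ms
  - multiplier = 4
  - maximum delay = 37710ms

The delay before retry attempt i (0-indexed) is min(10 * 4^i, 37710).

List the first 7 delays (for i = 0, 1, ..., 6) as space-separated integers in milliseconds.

Answer: 10 40 160 640 2560 10240 37710

Derivation:
Computing each delay:
  i=0: min(10*4^0, 37710) = 10
  i=1: min(10*4^1, 37710) = 40
  i=2: min(10*4^2, 37710) = 160
  i=3: min(10*4^3, 37710) = 640
  i=4: min(10*4^4, 37710) = 2560
  i=5: min(10*4^5, 37710) = 10240
  i=6: min(10*4^6, 37710) = 37710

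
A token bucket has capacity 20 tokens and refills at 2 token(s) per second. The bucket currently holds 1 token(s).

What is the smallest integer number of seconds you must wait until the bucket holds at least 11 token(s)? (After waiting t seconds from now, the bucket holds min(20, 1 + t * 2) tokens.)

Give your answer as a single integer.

Need 1 + t * 2 >= 11, so t >= 10/2.
Smallest integer t = ceil(10/2) = 5.

Answer: 5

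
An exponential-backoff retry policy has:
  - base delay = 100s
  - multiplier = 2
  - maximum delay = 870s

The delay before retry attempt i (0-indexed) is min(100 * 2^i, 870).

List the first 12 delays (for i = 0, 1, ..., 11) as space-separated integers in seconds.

Computing each delay:
  i=0: min(100*2^0, 870) = 100
  i=1: min(100*2^1, 870) = 200
  i=2: min(100*2^2, 870) = 400
  i=3: min(100*2^3, 870) = 800
  i=4: min(100*2^4, 870) = 870
  i=5: min(100*2^5, 870) = 870
  i=6: min(100*2^6, 870) = 870
  i=7: min(100*2^7, 870) = 870
  i=8: min(100*2^8, 870) = 870
  i=9: min(100*2^9, 870) = 870
  i=10: min(100*2^10, 870) = 870
  i=11: min(100*2^11, 870) = 870

Answer: 100 200 400 800 870 870 870 870 870 870 870 870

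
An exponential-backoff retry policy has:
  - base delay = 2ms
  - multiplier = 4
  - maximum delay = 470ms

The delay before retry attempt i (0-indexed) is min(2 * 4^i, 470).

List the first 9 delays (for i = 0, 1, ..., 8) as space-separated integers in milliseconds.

Computing each delay:
  i=0: min(2*4^0, 470) = 2
  i=1: min(2*4^1, 470) = 8
  i=2: min(2*4^2, 470) = 32
  i=3: min(2*4^3, 470) = 128
  i=4: min(2*4^4, 470) = 470
  i=5: min(2*4^5, 470) = 470
  i=6: min(2*4^6, 470) = 470
  i=7: min(2*4^7, 470) = 470
  i=8: min(2*4^8, 470) = 470

Answer: 2 8 32 128 470 470 470 470 470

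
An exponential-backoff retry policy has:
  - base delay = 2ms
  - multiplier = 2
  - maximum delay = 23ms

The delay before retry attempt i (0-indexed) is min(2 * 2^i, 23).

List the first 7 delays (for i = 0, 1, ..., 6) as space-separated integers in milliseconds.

Computing each delay:
  i=0: min(2*2^0, 23) = 2
  i=1: min(2*2^1, 23) = 4
  i=2: min(2*2^2, 23) = 8
  i=3: min(2*2^3, 23) = 16
  i=4: min(2*2^4, 23) = 23
  i=5: min(2*2^5, 23) = 23
  i=6: min(2*2^6, 23) = 23

Answer: 2 4 8 16 23 23 23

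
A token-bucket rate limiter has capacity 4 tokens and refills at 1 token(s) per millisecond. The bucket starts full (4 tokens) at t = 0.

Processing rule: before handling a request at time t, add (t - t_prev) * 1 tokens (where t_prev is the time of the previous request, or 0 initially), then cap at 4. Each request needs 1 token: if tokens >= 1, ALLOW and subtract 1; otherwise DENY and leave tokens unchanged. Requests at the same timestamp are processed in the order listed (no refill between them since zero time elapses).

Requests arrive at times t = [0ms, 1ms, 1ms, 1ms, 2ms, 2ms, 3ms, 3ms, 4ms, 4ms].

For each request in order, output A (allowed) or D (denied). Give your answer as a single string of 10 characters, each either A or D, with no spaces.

Answer: AAAAAAADAD

Derivation:
Simulating step by step:
  req#1 t=0ms: ALLOW
  req#2 t=1ms: ALLOW
  req#3 t=1ms: ALLOW
  req#4 t=1ms: ALLOW
  req#5 t=2ms: ALLOW
  req#6 t=2ms: ALLOW
  req#7 t=3ms: ALLOW
  req#8 t=3ms: DENY
  req#9 t=4ms: ALLOW
  req#10 t=4ms: DENY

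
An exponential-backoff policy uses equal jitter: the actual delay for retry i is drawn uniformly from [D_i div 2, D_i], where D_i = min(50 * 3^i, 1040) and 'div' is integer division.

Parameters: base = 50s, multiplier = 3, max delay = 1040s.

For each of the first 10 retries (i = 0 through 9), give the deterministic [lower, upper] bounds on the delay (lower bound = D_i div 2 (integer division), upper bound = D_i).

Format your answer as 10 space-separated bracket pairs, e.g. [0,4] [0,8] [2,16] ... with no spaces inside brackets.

Computing bounds per retry:
  i=0: D_i=min(50*3^0,1040)=50, bounds=[25,50]
  i=1: D_i=min(50*3^1,1040)=150, bounds=[75,150]
  i=2: D_i=min(50*3^2,1040)=450, bounds=[225,450]
  i=3: D_i=min(50*3^3,1040)=1040, bounds=[520,1040]
  i=4: D_i=min(50*3^4,1040)=1040, bounds=[520,1040]
  i=5: D_i=min(50*3^5,1040)=1040, bounds=[520,1040]
  i=6: D_i=min(50*3^6,1040)=1040, bounds=[520,1040]
  i=7: D_i=min(50*3^7,1040)=1040, bounds=[520,1040]
  i=8: D_i=min(50*3^8,1040)=1040, bounds=[520,1040]
  i=9: D_i=min(50*3^9,1040)=1040, bounds=[520,1040]

Answer: [25,50] [75,150] [225,450] [520,1040] [520,1040] [520,1040] [520,1040] [520,1040] [520,1040] [520,1040]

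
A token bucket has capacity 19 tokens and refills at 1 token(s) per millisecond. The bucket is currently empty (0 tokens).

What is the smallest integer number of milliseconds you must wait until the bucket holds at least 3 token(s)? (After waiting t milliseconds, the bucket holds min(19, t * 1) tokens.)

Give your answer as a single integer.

Answer: 3

Derivation:
Need t * 1 >= 3, so t >= 3/1.
Smallest integer t = ceil(3/1) = 3.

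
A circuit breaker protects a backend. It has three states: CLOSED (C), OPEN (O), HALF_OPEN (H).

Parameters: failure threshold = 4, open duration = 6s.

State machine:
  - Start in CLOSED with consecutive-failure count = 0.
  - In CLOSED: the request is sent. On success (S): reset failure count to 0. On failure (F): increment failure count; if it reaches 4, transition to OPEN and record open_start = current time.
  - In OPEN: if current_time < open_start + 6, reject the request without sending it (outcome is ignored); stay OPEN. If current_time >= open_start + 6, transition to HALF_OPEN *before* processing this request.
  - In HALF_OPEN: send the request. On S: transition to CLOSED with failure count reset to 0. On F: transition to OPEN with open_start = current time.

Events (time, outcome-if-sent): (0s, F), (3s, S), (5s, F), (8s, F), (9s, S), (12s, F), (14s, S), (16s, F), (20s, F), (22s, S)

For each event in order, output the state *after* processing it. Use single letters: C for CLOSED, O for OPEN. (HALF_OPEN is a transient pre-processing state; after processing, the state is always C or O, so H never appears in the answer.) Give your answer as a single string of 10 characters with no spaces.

Answer: CCCCCCCCCC

Derivation:
State after each event:
  event#1 t=0s outcome=F: state=CLOSED
  event#2 t=3s outcome=S: state=CLOSED
  event#3 t=5s outcome=F: state=CLOSED
  event#4 t=8s outcome=F: state=CLOSED
  event#5 t=9s outcome=S: state=CLOSED
  event#6 t=12s outcome=F: state=CLOSED
  event#7 t=14s outcome=S: state=CLOSED
  event#8 t=16s outcome=F: state=CLOSED
  event#9 t=20s outcome=F: state=CLOSED
  event#10 t=22s outcome=S: state=CLOSED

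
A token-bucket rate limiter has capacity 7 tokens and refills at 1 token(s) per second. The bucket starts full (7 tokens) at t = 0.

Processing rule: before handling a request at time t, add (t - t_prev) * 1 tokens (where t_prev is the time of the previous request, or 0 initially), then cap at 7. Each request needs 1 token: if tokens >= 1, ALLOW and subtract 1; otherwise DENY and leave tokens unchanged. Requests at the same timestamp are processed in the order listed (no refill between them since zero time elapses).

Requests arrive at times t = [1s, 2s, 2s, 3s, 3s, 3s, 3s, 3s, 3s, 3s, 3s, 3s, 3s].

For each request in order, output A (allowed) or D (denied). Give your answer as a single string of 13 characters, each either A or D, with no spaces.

Answer: AAAAAAAAADDDD

Derivation:
Simulating step by step:
  req#1 t=1s: ALLOW
  req#2 t=2s: ALLOW
  req#3 t=2s: ALLOW
  req#4 t=3s: ALLOW
  req#5 t=3s: ALLOW
  req#6 t=3s: ALLOW
  req#7 t=3s: ALLOW
  req#8 t=3s: ALLOW
  req#9 t=3s: ALLOW
  req#10 t=3s: DENY
  req#11 t=3s: DENY
  req#12 t=3s: DENY
  req#13 t=3s: DENY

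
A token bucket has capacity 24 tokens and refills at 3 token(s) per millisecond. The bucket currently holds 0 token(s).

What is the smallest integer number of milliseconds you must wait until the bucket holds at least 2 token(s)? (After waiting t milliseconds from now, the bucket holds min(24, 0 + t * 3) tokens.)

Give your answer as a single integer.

Answer: 1

Derivation:
Need 0 + t * 3 >= 2, so t >= 2/3.
Smallest integer t = ceil(2/3) = 1.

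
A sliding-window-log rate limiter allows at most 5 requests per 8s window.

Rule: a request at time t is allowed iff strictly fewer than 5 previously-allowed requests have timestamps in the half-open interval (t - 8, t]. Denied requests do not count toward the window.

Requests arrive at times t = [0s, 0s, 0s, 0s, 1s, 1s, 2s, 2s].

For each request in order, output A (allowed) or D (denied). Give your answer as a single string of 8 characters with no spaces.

Answer: AAAAADDD

Derivation:
Tracking allowed requests in the window:
  req#1 t=0s: ALLOW
  req#2 t=0s: ALLOW
  req#3 t=0s: ALLOW
  req#4 t=0s: ALLOW
  req#5 t=1s: ALLOW
  req#6 t=1s: DENY
  req#7 t=2s: DENY
  req#8 t=2s: DENY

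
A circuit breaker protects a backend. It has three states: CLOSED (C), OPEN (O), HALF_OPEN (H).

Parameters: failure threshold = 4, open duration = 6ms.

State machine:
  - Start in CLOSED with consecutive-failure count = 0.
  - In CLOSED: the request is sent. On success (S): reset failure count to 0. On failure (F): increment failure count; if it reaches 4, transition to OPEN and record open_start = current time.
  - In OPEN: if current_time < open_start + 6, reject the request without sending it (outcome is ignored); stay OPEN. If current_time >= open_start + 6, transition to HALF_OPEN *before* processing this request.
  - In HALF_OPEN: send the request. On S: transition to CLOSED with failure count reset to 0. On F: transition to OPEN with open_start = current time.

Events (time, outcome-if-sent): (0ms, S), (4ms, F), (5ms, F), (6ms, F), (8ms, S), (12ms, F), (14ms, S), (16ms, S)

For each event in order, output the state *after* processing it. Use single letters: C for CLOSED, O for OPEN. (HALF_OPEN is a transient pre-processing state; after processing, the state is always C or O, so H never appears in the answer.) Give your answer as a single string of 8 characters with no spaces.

State after each event:
  event#1 t=0ms outcome=S: state=CLOSED
  event#2 t=4ms outcome=F: state=CLOSED
  event#3 t=5ms outcome=F: state=CLOSED
  event#4 t=6ms outcome=F: state=CLOSED
  event#5 t=8ms outcome=S: state=CLOSED
  event#6 t=12ms outcome=F: state=CLOSED
  event#7 t=14ms outcome=S: state=CLOSED
  event#8 t=16ms outcome=S: state=CLOSED

Answer: CCCCCCCC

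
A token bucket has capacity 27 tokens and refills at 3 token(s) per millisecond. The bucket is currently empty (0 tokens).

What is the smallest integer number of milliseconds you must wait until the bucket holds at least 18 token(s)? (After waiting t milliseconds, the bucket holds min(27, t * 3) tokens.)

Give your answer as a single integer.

Answer: 6

Derivation:
Need t * 3 >= 18, so t >= 18/3.
Smallest integer t = ceil(18/3) = 6.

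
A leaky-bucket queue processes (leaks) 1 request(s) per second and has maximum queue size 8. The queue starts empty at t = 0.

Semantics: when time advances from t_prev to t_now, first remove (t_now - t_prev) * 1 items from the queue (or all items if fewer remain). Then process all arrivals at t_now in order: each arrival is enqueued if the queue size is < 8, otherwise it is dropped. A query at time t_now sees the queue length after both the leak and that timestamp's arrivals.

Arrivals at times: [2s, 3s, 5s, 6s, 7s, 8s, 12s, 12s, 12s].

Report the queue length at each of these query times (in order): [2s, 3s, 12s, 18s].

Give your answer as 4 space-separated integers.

Queue lengths at query times:
  query t=2s: backlog = 1
  query t=3s: backlog = 1
  query t=12s: backlog = 3
  query t=18s: backlog = 0

Answer: 1 1 3 0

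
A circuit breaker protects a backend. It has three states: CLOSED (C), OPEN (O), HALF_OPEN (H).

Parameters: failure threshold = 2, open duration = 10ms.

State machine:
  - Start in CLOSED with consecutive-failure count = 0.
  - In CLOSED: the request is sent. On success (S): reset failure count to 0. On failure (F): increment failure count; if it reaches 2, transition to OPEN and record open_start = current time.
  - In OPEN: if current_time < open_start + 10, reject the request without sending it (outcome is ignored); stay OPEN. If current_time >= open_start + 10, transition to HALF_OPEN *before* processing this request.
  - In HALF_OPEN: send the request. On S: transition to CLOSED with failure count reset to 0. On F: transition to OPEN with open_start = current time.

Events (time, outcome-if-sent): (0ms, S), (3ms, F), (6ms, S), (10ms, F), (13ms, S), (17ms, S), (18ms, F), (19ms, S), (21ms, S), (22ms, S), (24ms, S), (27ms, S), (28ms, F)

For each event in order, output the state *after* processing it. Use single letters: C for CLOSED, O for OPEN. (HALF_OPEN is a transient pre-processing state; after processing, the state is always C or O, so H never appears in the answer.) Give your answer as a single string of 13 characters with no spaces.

Answer: CCCCCCCCCCCCC

Derivation:
State after each event:
  event#1 t=0ms outcome=S: state=CLOSED
  event#2 t=3ms outcome=F: state=CLOSED
  event#3 t=6ms outcome=S: state=CLOSED
  event#4 t=10ms outcome=F: state=CLOSED
  event#5 t=13ms outcome=S: state=CLOSED
  event#6 t=17ms outcome=S: state=CLOSED
  event#7 t=18ms outcome=F: state=CLOSED
  event#8 t=19ms outcome=S: state=CLOSED
  event#9 t=21ms outcome=S: state=CLOSED
  event#10 t=22ms outcome=S: state=CLOSED
  event#11 t=24ms outcome=S: state=CLOSED
  event#12 t=27ms outcome=S: state=CLOSED
  event#13 t=28ms outcome=F: state=CLOSED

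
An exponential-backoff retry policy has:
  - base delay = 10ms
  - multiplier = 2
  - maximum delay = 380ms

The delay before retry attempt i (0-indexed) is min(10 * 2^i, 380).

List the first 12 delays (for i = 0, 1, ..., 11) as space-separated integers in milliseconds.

Answer: 10 20 40 80 160 320 380 380 380 380 380 380

Derivation:
Computing each delay:
  i=0: min(10*2^0, 380) = 10
  i=1: min(10*2^1, 380) = 20
  i=2: min(10*2^2, 380) = 40
  i=3: min(10*2^3, 380) = 80
  i=4: min(10*2^4, 380) = 160
  i=5: min(10*2^5, 380) = 320
  i=6: min(10*2^6, 380) = 380
  i=7: min(10*2^7, 380) = 380
  i=8: min(10*2^8, 380) = 380
  i=9: min(10*2^9, 380) = 380
  i=10: min(10*2^10, 380) = 380
  i=11: min(10*2^11, 380) = 380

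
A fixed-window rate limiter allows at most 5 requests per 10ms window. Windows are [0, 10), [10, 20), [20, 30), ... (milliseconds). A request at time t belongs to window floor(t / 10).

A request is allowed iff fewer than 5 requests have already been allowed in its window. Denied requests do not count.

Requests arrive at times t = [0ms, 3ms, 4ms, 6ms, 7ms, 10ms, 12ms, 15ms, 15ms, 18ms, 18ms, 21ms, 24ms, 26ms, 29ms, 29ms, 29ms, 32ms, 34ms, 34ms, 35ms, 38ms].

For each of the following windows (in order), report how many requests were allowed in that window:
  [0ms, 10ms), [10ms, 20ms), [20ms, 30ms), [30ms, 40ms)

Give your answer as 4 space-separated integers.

Answer: 5 5 5 5

Derivation:
Processing requests:
  req#1 t=0ms (window 0): ALLOW
  req#2 t=3ms (window 0): ALLOW
  req#3 t=4ms (window 0): ALLOW
  req#4 t=6ms (window 0): ALLOW
  req#5 t=7ms (window 0): ALLOW
  req#6 t=10ms (window 1): ALLOW
  req#7 t=12ms (window 1): ALLOW
  req#8 t=15ms (window 1): ALLOW
  req#9 t=15ms (window 1): ALLOW
  req#10 t=18ms (window 1): ALLOW
  req#11 t=18ms (window 1): DENY
  req#12 t=21ms (window 2): ALLOW
  req#13 t=24ms (window 2): ALLOW
  req#14 t=26ms (window 2): ALLOW
  req#15 t=29ms (window 2): ALLOW
  req#16 t=29ms (window 2): ALLOW
  req#17 t=29ms (window 2): DENY
  req#18 t=32ms (window 3): ALLOW
  req#19 t=34ms (window 3): ALLOW
  req#20 t=34ms (window 3): ALLOW
  req#21 t=35ms (window 3): ALLOW
  req#22 t=38ms (window 3): ALLOW

Allowed counts by window: 5 5 5 5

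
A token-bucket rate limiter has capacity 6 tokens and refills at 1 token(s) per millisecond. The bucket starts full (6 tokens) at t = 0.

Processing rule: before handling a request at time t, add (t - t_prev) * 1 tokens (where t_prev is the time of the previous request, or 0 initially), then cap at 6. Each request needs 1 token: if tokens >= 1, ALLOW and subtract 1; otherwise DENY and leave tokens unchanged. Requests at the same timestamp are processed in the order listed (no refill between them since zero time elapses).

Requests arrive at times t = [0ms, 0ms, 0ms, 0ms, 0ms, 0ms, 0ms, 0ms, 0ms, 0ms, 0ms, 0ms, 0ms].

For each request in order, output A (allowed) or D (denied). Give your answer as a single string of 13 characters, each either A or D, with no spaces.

Simulating step by step:
  req#1 t=0ms: ALLOW
  req#2 t=0ms: ALLOW
  req#3 t=0ms: ALLOW
  req#4 t=0ms: ALLOW
  req#5 t=0ms: ALLOW
  req#6 t=0ms: ALLOW
  req#7 t=0ms: DENY
  req#8 t=0ms: DENY
  req#9 t=0ms: DENY
  req#10 t=0ms: DENY
  req#11 t=0ms: DENY
  req#12 t=0ms: DENY
  req#13 t=0ms: DENY

Answer: AAAAAADDDDDDD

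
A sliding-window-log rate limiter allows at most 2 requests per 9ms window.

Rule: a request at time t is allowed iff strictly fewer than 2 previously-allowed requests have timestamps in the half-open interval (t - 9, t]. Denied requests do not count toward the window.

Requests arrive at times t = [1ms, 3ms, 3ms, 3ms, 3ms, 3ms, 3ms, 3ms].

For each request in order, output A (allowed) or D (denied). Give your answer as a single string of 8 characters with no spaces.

Tracking allowed requests in the window:
  req#1 t=1ms: ALLOW
  req#2 t=3ms: ALLOW
  req#3 t=3ms: DENY
  req#4 t=3ms: DENY
  req#5 t=3ms: DENY
  req#6 t=3ms: DENY
  req#7 t=3ms: DENY
  req#8 t=3ms: DENY

Answer: AADDDDDD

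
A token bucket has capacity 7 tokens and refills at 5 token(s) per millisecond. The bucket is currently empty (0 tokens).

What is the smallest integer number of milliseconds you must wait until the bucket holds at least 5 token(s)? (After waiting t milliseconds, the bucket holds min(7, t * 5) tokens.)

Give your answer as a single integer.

Answer: 1

Derivation:
Need t * 5 >= 5, so t >= 5/5.
Smallest integer t = ceil(5/5) = 1.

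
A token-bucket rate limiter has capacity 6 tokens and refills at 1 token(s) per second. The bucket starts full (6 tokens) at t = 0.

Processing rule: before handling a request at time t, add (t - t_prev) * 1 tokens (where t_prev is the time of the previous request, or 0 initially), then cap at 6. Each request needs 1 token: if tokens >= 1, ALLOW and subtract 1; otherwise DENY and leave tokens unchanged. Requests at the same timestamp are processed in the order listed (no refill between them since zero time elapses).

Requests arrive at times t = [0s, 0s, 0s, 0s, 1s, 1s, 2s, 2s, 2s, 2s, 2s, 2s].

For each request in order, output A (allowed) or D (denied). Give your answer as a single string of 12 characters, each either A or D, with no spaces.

Simulating step by step:
  req#1 t=0s: ALLOW
  req#2 t=0s: ALLOW
  req#3 t=0s: ALLOW
  req#4 t=0s: ALLOW
  req#5 t=1s: ALLOW
  req#6 t=1s: ALLOW
  req#7 t=2s: ALLOW
  req#8 t=2s: ALLOW
  req#9 t=2s: DENY
  req#10 t=2s: DENY
  req#11 t=2s: DENY
  req#12 t=2s: DENY

Answer: AAAAAAAADDDD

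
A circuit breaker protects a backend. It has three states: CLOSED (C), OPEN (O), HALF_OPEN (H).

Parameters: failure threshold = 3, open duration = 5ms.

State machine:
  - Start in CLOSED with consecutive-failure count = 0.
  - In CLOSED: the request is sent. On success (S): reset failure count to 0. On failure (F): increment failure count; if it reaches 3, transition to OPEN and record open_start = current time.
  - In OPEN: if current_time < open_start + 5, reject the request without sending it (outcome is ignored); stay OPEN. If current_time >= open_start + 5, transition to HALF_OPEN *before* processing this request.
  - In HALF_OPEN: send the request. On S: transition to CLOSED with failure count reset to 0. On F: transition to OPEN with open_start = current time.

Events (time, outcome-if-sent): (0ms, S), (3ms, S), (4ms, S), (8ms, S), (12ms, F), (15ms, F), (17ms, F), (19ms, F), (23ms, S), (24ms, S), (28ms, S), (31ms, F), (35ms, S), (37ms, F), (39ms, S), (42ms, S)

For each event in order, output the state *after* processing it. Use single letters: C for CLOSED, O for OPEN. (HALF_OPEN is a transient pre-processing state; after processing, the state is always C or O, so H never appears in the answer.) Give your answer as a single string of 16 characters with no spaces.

Answer: CCCCCCOOCCCCCCCC

Derivation:
State after each event:
  event#1 t=0ms outcome=S: state=CLOSED
  event#2 t=3ms outcome=S: state=CLOSED
  event#3 t=4ms outcome=S: state=CLOSED
  event#4 t=8ms outcome=S: state=CLOSED
  event#5 t=12ms outcome=F: state=CLOSED
  event#6 t=15ms outcome=F: state=CLOSED
  event#7 t=17ms outcome=F: state=OPEN
  event#8 t=19ms outcome=F: state=OPEN
  event#9 t=23ms outcome=S: state=CLOSED
  event#10 t=24ms outcome=S: state=CLOSED
  event#11 t=28ms outcome=S: state=CLOSED
  event#12 t=31ms outcome=F: state=CLOSED
  event#13 t=35ms outcome=S: state=CLOSED
  event#14 t=37ms outcome=F: state=CLOSED
  event#15 t=39ms outcome=S: state=CLOSED
  event#16 t=42ms outcome=S: state=CLOSED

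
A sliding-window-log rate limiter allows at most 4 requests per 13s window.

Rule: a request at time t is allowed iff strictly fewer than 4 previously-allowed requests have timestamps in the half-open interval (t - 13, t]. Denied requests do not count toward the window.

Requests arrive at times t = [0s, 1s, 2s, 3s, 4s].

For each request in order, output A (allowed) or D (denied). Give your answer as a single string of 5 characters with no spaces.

Answer: AAAAD

Derivation:
Tracking allowed requests in the window:
  req#1 t=0s: ALLOW
  req#2 t=1s: ALLOW
  req#3 t=2s: ALLOW
  req#4 t=3s: ALLOW
  req#5 t=4s: DENY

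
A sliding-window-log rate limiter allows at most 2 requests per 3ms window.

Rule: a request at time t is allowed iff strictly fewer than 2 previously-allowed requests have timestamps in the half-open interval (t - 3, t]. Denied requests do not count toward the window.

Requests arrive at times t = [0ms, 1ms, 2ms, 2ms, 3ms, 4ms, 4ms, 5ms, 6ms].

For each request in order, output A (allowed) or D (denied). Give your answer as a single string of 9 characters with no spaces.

Answer: AADDAADDA

Derivation:
Tracking allowed requests in the window:
  req#1 t=0ms: ALLOW
  req#2 t=1ms: ALLOW
  req#3 t=2ms: DENY
  req#4 t=2ms: DENY
  req#5 t=3ms: ALLOW
  req#6 t=4ms: ALLOW
  req#7 t=4ms: DENY
  req#8 t=5ms: DENY
  req#9 t=6ms: ALLOW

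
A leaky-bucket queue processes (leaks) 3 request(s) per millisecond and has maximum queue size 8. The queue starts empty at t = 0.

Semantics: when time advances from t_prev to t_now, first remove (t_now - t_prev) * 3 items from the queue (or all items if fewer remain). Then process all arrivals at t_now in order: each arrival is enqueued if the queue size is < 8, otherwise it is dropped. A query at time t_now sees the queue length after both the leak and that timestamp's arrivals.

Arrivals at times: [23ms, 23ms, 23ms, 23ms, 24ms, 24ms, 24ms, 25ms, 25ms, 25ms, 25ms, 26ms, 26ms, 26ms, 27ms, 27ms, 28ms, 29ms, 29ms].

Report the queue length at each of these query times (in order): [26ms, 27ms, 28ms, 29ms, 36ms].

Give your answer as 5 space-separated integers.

Queue lengths at query times:
  query t=26ms: backlog = 5
  query t=27ms: backlog = 4
  query t=28ms: backlog = 2
  query t=29ms: backlog = 2
  query t=36ms: backlog = 0

Answer: 5 4 2 2 0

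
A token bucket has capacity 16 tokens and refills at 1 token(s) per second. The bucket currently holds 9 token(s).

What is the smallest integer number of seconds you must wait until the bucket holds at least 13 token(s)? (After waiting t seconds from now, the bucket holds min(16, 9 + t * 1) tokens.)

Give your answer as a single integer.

Need 9 + t * 1 >= 13, so t >= 4/1.
Smallest integer t = ceil(4/1) = 4.

Answer: 4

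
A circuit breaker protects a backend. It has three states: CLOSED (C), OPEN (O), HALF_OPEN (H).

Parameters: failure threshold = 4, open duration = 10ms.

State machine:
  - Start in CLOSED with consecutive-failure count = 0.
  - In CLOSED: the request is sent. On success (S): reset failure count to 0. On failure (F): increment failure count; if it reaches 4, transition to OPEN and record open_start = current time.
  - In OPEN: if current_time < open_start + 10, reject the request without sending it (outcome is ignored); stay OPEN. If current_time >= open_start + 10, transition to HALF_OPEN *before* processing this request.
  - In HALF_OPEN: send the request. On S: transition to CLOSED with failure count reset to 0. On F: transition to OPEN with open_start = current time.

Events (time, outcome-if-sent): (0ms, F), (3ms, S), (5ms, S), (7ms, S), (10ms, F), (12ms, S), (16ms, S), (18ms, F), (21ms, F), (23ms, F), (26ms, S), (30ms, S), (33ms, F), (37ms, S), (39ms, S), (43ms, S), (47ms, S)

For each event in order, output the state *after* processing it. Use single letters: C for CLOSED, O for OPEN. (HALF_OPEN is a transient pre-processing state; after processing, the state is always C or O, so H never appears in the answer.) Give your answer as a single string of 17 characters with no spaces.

State after each event:
  event#1 t=0ms outcome=F: state=CLOSED
  event#2 t=3ms outcome=S: state=CLOSED
  event#3 t=5ms outcome=S: state=CLOSED
  event#4 t=7ms outcome=S: state=CLOSED
  event#5 t=10ms outcome=F: state=CLOSED
  event#6 t=12ms outcome=S: state=CLOSED
  event#7 t=16ms outcome=S: state=CLOSED
  event#8 t=18ms outcome=F: state=CLOSED
  event#9 t=21ms outcome=F: state=CLOSED
  event#10 t=23ms outcome=F: state=CLOSED
  event#11 t=26ms outcome=S: state=CLOSED
  event#12 t=30ms outcome=S: state=CLOSED
  event#13 t=33ms outcome=F: state=CLOSED
  event#14 t=37ms outcome=S: state=CLOSED
  event#15 t=39ms outcome=S: state=CLOSED
  event#16 t=43ms outcome=S: state=CLOSED
  event#17 t=47ms outcome=S: state=CLOSED

Answer: CCCCCCCCCCCCCCCCC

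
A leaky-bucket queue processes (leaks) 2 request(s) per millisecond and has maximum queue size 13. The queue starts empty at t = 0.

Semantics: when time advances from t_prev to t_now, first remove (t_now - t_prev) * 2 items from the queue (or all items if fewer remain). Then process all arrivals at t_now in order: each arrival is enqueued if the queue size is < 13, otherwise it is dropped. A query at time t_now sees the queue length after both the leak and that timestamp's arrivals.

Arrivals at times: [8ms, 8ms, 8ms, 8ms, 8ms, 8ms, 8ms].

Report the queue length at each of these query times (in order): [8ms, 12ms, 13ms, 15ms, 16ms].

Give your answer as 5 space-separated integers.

Queue lengths at query times:
  query t=8ms: backlog = 7
  query t=12ms: backlog = 0
  query t=13ms: backlog = 0
  query t=15ms: backlog = 0
  query t=16ms: backlog = 0

Answer: 7 0 0 0 0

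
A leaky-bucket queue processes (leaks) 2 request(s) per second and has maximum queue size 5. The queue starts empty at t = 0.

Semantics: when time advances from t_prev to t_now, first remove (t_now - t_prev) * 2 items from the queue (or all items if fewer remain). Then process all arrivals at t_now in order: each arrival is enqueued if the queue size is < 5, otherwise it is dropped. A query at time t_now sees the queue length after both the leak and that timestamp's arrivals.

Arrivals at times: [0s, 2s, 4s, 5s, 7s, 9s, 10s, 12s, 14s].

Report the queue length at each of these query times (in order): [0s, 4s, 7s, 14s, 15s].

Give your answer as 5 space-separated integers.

Answer: 1 1 1 1 0

Derivation:
Queue lengths at query times:
  query t=0s: backlog = 1
  query t=4s: backlog = 1
  query t=7s: backlog = 1
  query t=14s: backlog = 1
  query t=15s: backlog = 0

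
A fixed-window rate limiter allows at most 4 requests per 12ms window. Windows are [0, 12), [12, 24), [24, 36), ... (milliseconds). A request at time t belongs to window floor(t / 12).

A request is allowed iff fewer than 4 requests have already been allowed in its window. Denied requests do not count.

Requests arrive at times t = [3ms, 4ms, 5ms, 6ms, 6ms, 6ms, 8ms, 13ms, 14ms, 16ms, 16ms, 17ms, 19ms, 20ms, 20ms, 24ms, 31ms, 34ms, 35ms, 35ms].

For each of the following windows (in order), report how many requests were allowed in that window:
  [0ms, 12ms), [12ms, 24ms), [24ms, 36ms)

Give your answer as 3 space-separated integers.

Processing requests:
  req#1 t=3ms (window 0): ALLOW
  req#2 t=4ms (window 0): ALLOW
  req#3 t=5ms (window 0): ALLOW
  req#4 t=6ms (window 0): ALLOW
  req#5 t=6ms (window 0): DENY
  req#6 t=6ms (window 0): DENY
  req#7 t=8ms (window 0): DENY
  req#8 t=13ms (window 1): ALLOW
  req#9 t=14ms (window 1): ALLOW
  req#10 t=16ms (window 1): ALLOW
  req#11 t=16ms (window 1): ALLOW
  req#12 t=17ms (window 1): DENY
  req#13 t=19ms (window 1): DENY
  req#14 t=20ms (window 1): DENY
  req#15 t=20ms (window 1): DENY
  req#16 t=24ms (window 2): ALLOW
  req#17 t=31ms (window 2): ALLOW
  req#18 t=34ms (window 2): ALLOW
  req#19 t=35ms (window 2): ALLOW
  req#20 t=35ms (window 2): DENY

Allowed counts by window: 4 4 4

Answer: 4 4 4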